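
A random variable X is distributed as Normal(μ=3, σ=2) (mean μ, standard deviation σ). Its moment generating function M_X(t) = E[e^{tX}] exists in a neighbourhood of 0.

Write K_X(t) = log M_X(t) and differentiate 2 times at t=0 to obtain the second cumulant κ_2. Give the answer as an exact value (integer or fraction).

M_X(t) = e^(2*t^2 + 3*t)
K_X(t) = log M_X(t) = 2*t^2 + 3*t
dK/dt = 4*t + 3
d^2K/dt^2 = 4

κ_2 = d^2K/dt^2 |_{t=0} = 4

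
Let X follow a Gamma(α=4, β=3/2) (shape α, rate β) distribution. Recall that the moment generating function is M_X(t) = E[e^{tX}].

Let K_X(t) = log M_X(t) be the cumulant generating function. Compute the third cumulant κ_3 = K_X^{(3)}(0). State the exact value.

κ_3 = K^(3)(0) = 64/27

M_X(t) = 81/(16*(3/2 - t)^4)
K_X(t) = log M_X(t) = -4*log(3/2 - t) - 4*log(2) + 4*log(3)
K^(3)(t) = -64/(8*t^3 - 36*t^2 + 54*t - 27)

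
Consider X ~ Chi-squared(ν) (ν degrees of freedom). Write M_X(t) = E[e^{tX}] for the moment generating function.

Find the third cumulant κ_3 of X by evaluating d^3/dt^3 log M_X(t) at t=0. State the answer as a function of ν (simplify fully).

κ_3 = D^3[K](0) = 8*ν

M_X(t) = (1 - 2*t)^(-ν/2)
K_X(t) = log M_X(t) = -ν*log(1 - 2*t)/2
D^3[K](t) = -8*ν/(8*t^3 - 12*t^2 + 6*t - 1)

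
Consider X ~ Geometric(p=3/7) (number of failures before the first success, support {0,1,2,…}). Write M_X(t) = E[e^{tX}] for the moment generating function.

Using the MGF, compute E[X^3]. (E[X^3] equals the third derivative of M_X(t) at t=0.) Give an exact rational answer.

M_X(t) = 3/(7*(1 - 4*e^(t)/7))
dM/dt = 12*e^(t)/(16*e^(2*t) - 56*e^(t) + 49)
d^2M/dt^2 = (-48*e^(2*t) - 84*e^(t))/(64*e^(3*t) - 336*e^(2*t) + 588*e^(t) - 343)
d^3M/dt^3 = (192*e^(3*t) + 1344*e^(2*t) + 588*e^(t))/(256*e^(4*t) - 1792*e^(3*t) + 4704*e^(2*t) - 5488*e^(t) + 2401)

E[X^3] = d^3M/dt^3 |_{t=0} = 236/9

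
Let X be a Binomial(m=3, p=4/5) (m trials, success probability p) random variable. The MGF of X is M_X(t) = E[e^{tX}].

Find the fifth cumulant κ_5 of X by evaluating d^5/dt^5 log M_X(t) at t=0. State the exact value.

M_X(t) = (4*e^(t)/5 + 1/5)^3
K_X(t) = log M_X(t) = 3*log(4*e^(t)/5 + 1/5)
dK/dt = 12*e^(t)/(4*e^(t) + 1)
d^2K/dt^2 = 12*e^(t)/(16*e^(2*t) + 8*e^(t) + 1)
d^3K/dt^3 = (-48*e^(2*t) + 12*e^(t))/(64*e^(3*t) + 48*e^(2*t) + 12*e^(t) + 1)
d^4K/dt^4 = (192*e^(3*t) - 192*e^(2*t) + 12*e^(t))/(256*e^(4*t) + 256*e^(3*t) + 96*e^(2*t) + 16*e^(t) + 1)
d^5K/dt^5 = (-768*e^(4*t) + 2112*e^(3*t) - 528*e^(2*t) + 12*e^(t))/(1024*e^(5*t) + 1280*e^(4*t) + 640*e^(3*t) + 160*e^(2*t) + 20*e^(t) + 1)

κ_5 = d^5K/dt^5 |_{t=0} = 828/3125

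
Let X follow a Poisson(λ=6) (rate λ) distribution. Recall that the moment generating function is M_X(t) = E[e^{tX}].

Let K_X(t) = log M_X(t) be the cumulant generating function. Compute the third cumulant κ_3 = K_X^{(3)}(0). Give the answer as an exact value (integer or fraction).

M_X(t) = e^(6*e^(t) - 6)
K_X(t) = log M_X(t) = 6*e^(t) - 6
D^3[K](t) = 6*e^(t)

κ_3 = D^3[K](0) = 6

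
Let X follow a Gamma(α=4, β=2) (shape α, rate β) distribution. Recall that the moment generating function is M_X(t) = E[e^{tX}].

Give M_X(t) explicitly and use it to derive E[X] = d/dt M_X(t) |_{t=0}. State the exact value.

E[X] = D[M](0) = 2

M_X(t) = 16/(2 - t)^4
D[M](t) = -64/(t^5 - 10*t^4 + 40*t^3 - 80*t^2 + 80*t - 32)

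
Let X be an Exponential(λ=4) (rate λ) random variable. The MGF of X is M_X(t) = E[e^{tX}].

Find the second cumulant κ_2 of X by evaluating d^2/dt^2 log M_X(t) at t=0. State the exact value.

κ_2 = K′′(0) = 1/16

M_X(t) = 4/(4 - t)
K_X(t) = log M_X(t) = -log(4 - t) + 2*log(2)
K′(t) = -1/(t - 4)
K′′(t) = 1/(t^2 - 8*t + 16)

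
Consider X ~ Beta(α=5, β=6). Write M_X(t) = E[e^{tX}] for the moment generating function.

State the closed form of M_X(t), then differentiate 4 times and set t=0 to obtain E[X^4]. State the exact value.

E[X^4] = d^4M/dt^4 |_{t=0} = 10/143

M_X(t) = ₁F₁(5; 11; t)
dM/dt = 5*₁F₁(6; 12; t)/11
d^2M/dt^2 = 5*₁F₁(7; 13; t)/22
d^3M/dt^3 = 35*₁F₁(8; 14; t)/286
d^4M/dt^4 = 10*₁F₁(9; 15; t)/143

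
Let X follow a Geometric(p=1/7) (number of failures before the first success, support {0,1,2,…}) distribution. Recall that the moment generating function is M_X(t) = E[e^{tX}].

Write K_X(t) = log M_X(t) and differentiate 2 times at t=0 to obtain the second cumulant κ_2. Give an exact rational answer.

M_X(t) = 1/(7*(1 - 6*e^(t)/7))
K_X(t) = log M_X(t) = -log(1 - 6*e^(t)/7) - log(7)
D^2[K](t) = 42*e^(t)/(36*e^(2*t) - 84*e^(t) + 49)

κ_2 = D^2[K](0) = 42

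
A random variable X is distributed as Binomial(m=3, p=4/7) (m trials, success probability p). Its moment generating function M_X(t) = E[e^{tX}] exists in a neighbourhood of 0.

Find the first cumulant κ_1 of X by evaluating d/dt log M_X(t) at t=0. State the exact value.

κ_1 = K^(1)(0) = 12/7

M_X(t) = (4*e^(t)/7 + 3/7)^3
K_X(t) = log M_X(t) = 3*log(4*e^(t)/7 + 3/7)
K^(1)(t) = 12*e^(t)/(4*e^(t) + 3)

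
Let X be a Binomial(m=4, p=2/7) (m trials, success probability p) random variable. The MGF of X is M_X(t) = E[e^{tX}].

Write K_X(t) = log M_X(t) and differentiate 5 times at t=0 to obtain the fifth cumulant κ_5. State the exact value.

M_X(t) = (2*e^(t)/7 + 5/7)^4
K_X(t) = log M_X(t) = 4*log(2*e^(t)/7 + 5/7)
dK/dt = 8*e^(t)/(2*e^(t) + 5)
d^2K/dt^2 = 40*e^(t)/(4*e^(2*t) + 20*e^(t) + 25)
d^3K/dt^3 = (-80*e^(2*t) + 200*e^(t))/(8*e^(3*t) + 60*e^(2*t) + 150*e^(t) + 125)
d^4K/dt^4 = (160*e^(3*t) - 1600*e^(2*t) + 1000*e^(t))/(16*e^(4*t) + 160*e^(3*t) + 600*e^(2*t) + 1000*e^(t) + 625)
d^5K/dt^5 = (-320*e^(4*t) + 8800*e^(3*t) - 22000*e^(2*t) + 5000*e^(t))/(32*e^(5*t) + 400*e^(4*t) + 2000*e^(3*t) + 5000*e^(2*t) + 6250*e^(t) + 3125)

κ_5 = d^5K/dt^5 |_{t=0} = -8520/16807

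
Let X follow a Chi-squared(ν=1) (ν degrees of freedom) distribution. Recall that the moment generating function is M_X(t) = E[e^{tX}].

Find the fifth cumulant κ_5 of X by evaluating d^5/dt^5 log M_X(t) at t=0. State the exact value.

M_X(t) = 1/√(1 - 2*t)
K_X(t) = log M_X(t) = -log(1 - 2*t)/2
dK/dt = -1/(2*t - 1)
d^2K/dt^2 = 2/(4*t^2 - 4*t + 1)
d^3K/dt^3 = -8/(8*t^3 - 12*t^2 + 6*t - 1)
d^4K/dt^4 = 48/(16*t^4 - 32*t^3 + 24*t^2 - 8*t + 1)
d^5K/dt^5 = -384/(32*t^5 - 80*t^4 + 80*t^3 - 40*t^2 + 10*t - 1)

κ_5 = d^5K/dt^5 |_{t=0} = 384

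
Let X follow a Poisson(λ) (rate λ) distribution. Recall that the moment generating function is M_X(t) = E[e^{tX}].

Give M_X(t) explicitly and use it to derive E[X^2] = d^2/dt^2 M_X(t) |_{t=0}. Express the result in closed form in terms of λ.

M_X(t) = e^(λ*(e^(t) - 1))
M′(t) = λ*e^(-λ)*e^(t)*e^(λ*e^(t))
M′′(t) = (λ^2*e^(2*t)*e^(λ*e^(t)) + λ*e^(t)*e^(λ*e^(t)))*e^(-λ)

E[X^2] = M′′(0) = λ*(λ + 1)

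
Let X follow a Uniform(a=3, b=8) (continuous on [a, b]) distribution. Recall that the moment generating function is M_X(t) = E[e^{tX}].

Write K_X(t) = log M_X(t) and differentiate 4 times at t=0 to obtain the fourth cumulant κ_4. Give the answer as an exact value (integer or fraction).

M_X(t) = (e^(8*t) - e^(3*t))/(5*t)
K_X(t) = log M_X(t) = -log(t) + log(e^(8*t) - e^(3*t)) - log(5)

κ_4 = D^4[K](0) = -125/24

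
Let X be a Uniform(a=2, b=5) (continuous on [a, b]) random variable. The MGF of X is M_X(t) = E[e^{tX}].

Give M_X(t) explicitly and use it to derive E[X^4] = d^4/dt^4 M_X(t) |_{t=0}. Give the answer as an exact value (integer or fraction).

E[X^4] = d^4M/dt^4 |_{t=0} = 1031/5

M_X(t) = (e^(5*t) - e^(2*t))/(3*t)
dM/dt = (5*t*e^(5*t) - 2*t*e^(2*t) - e^(5*t) + e^(2*t))/(3*t^2)
d^2M/dt^2 = (25*t^2*e^(5*t) - 4*t^2*e^(2*t) - 10*t*e^(5*t) + 4*t*e^(2*t) + 2*e^(5*t) - 2*e^(2*t))/(3*t^3)
d^3M/dt^3 = (125*t^3*e^(5*t) - 8*t^3*e^(2*t) - 75*t^2*e^(5*t) + 12*t^2*e^(2*t) + 30*t*e^(5*t) - 12*t*e^(2*t) - 6*e^(5*t) + 6*e^(2*t))/(3*t^4)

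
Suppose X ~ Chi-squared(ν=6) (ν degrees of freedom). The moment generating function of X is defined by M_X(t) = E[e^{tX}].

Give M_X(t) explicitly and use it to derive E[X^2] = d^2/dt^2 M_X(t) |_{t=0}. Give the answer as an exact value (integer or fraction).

E[X^2] = d^2M/dt^2 |_{t=0} = 48

M_X(t) = (1 - 2*t)^(-3)
dM/dt = 6/(16*t^4 - 32*t^3 + 24*t^2 - 8*t + 1)
d^2M/dt^2 = -48/(32*t^5 - 80*t^4 + 80*t^3 - 40*t^2 + 10*t - 1)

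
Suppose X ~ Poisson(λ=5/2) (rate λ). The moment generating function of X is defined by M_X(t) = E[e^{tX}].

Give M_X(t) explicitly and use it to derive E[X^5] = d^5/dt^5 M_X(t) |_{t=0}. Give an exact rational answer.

E[X^5] = M′′′′′(0) = 31205/32

M_X(t) = e^(5*e^(t)/2 - 5/2)
M′(t) = 5*e^(-5/2)*e^(t)*e^(5*e^(t)/2)/2
M′′(t) = (25*e^(2*t)*e^(5*e^(t)/2) + 10*e^(t)*e^(5*e^(t)/2))*e^(-5/2)/4
M′′′(t) = (125*e^(3*t)*e^(5*e^(t)/2) + 150*e^(2*t)*e^(5*e^(t)/2) + 20*e^(t)*e^(5*e^(t)/2))*e^(-5/2)/8
M′′′′(t) = (625*e^(4*t)*e^(5*e^(t)/2) + 1500*e^(3*t)*e^(5*e^(t)/2) + 700*e^(2*t)*e^(5*e^(t)/2) + 40*e^(t)*e^(5*e^(t)/2))*e^(-5/2)/16
M′′′′′(t) = (3125*e^(5*t)*e^(5*e^(t)/2) + 12500*e^(4*t)*e^(5*e^(t)/2) + 12500*e^(3*t)*e^(5*e^(t)/2) + 3000*e^(2*t)*e^(5*e^(t)/2) + 80*e^(t)*e^(5*e^(t)/2))*e^(-5/2)/32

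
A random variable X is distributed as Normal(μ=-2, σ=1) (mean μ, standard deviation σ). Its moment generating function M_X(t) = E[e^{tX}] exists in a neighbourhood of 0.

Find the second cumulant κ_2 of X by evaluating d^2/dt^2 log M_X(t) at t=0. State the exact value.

M_X(t) = e^(t^2/2 - 2*t)
K_X(t) = log M_X(t) = t^2/2 - 2*t
K′(t) = t - 2
K′′(t) = 1

κ_2 = K′′(0) = 1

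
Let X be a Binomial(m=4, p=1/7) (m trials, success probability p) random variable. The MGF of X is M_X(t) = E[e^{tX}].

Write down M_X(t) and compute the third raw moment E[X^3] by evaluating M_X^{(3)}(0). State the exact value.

M_X(t) = (e^(t)/7 + 6/7)^4
M^(3)(t) = 64*e^(4*t)/2401 + 648*e^(3*t)/2401 + 1728*e^(2*t)/2401 + 864*e^(t)/2401

E[X^3] = M^(3)(0) = 472/343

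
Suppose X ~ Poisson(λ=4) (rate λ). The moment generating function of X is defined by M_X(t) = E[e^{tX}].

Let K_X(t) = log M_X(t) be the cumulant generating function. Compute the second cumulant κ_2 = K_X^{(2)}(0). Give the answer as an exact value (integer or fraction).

M_X(t) = e^(4*e^(t) - 4)
K_X(t) = log M_X(t) = 4*e^(t) - 4
K^(2)(t) = 4*e^(t)

κ_2 = K^(2)(0) = 4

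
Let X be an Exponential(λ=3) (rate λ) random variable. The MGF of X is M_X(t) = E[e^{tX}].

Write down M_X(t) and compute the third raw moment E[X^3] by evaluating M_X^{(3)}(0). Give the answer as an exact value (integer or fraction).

E[X^3] = M^(3)(0) = 2/9

M_X(t) = 3/(3 - t)
M^(3)(t) = 18/(t^4 - 12*t^3 + 54*t^2 - 108*t + 81)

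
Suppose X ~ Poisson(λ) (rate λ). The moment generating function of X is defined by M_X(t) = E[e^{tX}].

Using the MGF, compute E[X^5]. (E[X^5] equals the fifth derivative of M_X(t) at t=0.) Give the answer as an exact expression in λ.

M_X(t) = e^(λ*(e^(t) - 1))
M′(t) = λ*e^(-λ)*e^(t)*e^(λ*e^(t))
M′′(t) = (λ^2*e^(2*t)*e^(λ*e^(t)) + λ*e^(t)*e^(λ*e^(t)))*e^(-λ)
M′′′(t) = (λ^3*e^(3*t)*e^(λ*e^(t)) + 3*λ^2*e^(2*t)*e^(λ*e^(t)) + λ*e^(t)*e^(λ*e^(t)))*e^(-λ)
M′′′′(t) = (λ^4*e^(4*t)*e^(λ*e^(t)) + 6*λ^3*e^(3*t)*e^(λ*e^(t)) + 7*λ^2*e^(2*t)*e^(λ*e^(t)) + λ*e^(t)*e^(λ*e^(t)))*e^(-λ)
M′′′′′(t) = (λ^5*e^(5*t)*e^(λ*e^(t)) + 10*λ^4*e^(4*t)*e^(λ*e^(t)) + 25*λ^3*e^(3*t)*e^(λ*e^(t)) + 15*λ^2*e^(2*t)*e^(λ*e^(t)) + λ*e^(t)*e^(λ*e^(t)))*e^(-λ)

E[X^5] = M′′′′′(0) = λ*(λ^4 + 10*λ^3 + 25*λ^2 + 15*λ + 1)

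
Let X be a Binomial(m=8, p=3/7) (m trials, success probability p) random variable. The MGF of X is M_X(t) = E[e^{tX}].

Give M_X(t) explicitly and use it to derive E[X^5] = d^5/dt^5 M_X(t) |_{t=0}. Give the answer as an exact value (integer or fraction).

M_X(t) = (3*e^(t)/7 + 4/7)^8

E[X^5] = D^5[M](0) = 3560352/2401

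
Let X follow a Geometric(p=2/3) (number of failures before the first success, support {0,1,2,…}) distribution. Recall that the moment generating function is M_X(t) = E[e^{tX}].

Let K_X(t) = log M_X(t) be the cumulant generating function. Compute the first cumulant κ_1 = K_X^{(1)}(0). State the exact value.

M_X(t) = 2/(3*(1 - e^(t)/3))
K_X(t) = log M_X(t) = -log(1 - e^(t)/3) - log(3) + log(2)
D[K](t) = -e^(t)/(e^(t) - 3)

κ_1 = D[K](0) = 1/2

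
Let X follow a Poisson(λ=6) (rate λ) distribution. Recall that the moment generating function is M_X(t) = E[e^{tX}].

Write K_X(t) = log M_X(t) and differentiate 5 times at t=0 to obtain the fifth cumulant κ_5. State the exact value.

M_X(t) = e^(6*e^(t) - 6)
K_X(t) = log M_X(t) = 6*e^(t) - 6
K^(5)(t) = 6*e^(t)

κ_5 = K^(5)(0) = 6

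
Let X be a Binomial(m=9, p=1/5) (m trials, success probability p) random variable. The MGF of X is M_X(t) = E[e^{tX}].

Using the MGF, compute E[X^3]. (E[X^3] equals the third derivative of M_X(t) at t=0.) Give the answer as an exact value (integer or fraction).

M_X(t) = (e^(t)/5 + 4/5)^9

E[X^3] = D^3[M](0) = 1809/125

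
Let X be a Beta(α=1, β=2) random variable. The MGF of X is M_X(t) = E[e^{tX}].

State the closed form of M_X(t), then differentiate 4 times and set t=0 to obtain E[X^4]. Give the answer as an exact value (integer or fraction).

E[X^4] = d^4M/dt^4 |_{t=0} = 1/15

M_X(t) = ₁F₁(1; 3; t)
dM/dt = ₁F₁(2; 4; t)/3
d^2M/dt^2 = ₁F₁(3; 5; t)/6
d^3M/dt^3 = ₁F₁(4; 6; t)/10
d^4M/dt^4 = ₁F₁(5; 7; t)/15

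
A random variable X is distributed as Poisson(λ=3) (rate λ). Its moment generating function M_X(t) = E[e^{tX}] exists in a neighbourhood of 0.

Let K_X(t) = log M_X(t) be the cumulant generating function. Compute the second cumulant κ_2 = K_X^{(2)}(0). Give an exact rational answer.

M_X(t) = e^(3*e^(t) - 3)
K_X(t) = log M_X(t) = 3*e^(t) - 3
D^2[K](t) = 3*e^(t)

κ_2 = D^2[K](0) = 3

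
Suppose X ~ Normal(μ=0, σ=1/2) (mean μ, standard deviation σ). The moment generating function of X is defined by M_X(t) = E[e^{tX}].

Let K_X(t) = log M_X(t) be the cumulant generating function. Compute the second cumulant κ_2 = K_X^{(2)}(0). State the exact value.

M_X(t) = e^(t^2/8)
K_X(t) = log M_X(t) = t^2/8
K^(2)(t) = 1/4

κ_2 = K^(2)(0) = 1/4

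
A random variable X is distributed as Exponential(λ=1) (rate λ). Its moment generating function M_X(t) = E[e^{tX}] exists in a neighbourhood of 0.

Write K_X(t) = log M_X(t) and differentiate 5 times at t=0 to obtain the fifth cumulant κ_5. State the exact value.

M_X(t) = 1/(1 - t)
K_X(t) = log M_X(t) = -log(1 - t)
D^5[K](t) = -24/(t^5 - 5*t^4 + 10*t^3 - 10*t^2 + 5*t - 1)

κ_5 = D^5[K](0) = 24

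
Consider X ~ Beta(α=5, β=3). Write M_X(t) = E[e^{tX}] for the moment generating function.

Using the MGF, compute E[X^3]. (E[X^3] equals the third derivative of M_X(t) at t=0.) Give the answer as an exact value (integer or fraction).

M_X(t) = ₁F₁(5; 8; t)
M^(3)(t) = 7*₁F₁(8; 11; t)/24

E[X^3] = M^(3)(0) = 7/24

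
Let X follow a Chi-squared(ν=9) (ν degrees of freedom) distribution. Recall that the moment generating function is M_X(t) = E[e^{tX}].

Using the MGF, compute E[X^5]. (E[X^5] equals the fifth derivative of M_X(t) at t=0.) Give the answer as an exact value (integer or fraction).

E[X^5] = D^5[M](0) = 328185

M_X(t) = (1 - 2*t)^(-9/2)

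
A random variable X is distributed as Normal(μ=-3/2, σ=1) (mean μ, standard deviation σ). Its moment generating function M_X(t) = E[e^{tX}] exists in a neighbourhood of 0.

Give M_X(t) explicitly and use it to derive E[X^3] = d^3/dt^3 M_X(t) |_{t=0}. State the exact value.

E[X^3] = M^(3)(0) = -63/8

M_X(t) = e^(t^2/2 - 3*t/2)
M^(3)(t) = (8*t^3*e^(t^2/2) - 36*t^2*e^(t^2/2) + 78*t*e^(t^2/2) - 63*e^(t^2/2))*e^(-3*t/2)/8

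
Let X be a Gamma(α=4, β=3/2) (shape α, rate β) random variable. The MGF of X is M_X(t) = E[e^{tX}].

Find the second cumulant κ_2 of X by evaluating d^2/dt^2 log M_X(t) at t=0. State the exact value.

κ_2 = K^(2)(0) = 16/9

M_X(t) = 81/(16*(3/2 - t)^4)
K_X(t) = log M_X(t) = -4*log(3/2 - t) - 4*log(2) + 4*log(3)
K^(2)(t) = 16/(4*t^2 - 12*t + 9)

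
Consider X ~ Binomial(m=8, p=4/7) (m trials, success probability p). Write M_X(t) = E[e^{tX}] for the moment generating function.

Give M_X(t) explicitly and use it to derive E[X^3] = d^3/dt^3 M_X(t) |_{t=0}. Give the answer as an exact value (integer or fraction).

E[X^3] = D^3[M](0) = 5984/49

M_X(t) = (4*e^(t)/7 + 3/7)^8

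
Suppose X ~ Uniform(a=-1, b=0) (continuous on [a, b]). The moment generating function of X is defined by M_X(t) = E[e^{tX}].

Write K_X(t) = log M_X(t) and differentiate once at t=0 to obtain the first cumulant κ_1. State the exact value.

M_X(t) = (1 - e^(-t))/t
K_X(t) = log M_X(t) = -log(t) + log(1 - e^(-t))
dK/dt = (t - e^(t) + 1)/(t*e^(t) - t)

κ_1 = dK/dt |_{t=0} = -1/2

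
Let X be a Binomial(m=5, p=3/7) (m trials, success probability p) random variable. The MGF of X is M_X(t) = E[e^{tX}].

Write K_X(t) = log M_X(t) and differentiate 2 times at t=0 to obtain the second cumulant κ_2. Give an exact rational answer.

M_X(t) = (3*e^(t)/7 + 4/7)^5
K_X(t) = log M_X(t) = 5*log(3*e^(t)/7 + 4/7)
K^(2)(t) = 60*e^(t)/(9*e^(2*t) + 24*e^(t) + 16)

κ_2 = K^(2)(0) = 60/49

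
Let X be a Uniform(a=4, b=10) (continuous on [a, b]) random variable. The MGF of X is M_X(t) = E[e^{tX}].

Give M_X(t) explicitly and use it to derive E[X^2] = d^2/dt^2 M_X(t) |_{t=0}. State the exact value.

M_X(t) = (e^(10*t) - e^(4*t))/(6*t)
dM/dt = (10*t*e^(10*t) - 4*t*e^(4*t) - e^(10*t) + e^(4*t))/(6*t^2)
d^2M/dt^2 = (50*t^2*e^(10*t) - 8*t^2*e^(4*t) - 10*t*e^(10*t) + 4*t*e^(4*t) + e^(10*t) - e^(4*t))/(3*t^3)

E[X^2] = d^2M/dt^2 |_{t=0} = 52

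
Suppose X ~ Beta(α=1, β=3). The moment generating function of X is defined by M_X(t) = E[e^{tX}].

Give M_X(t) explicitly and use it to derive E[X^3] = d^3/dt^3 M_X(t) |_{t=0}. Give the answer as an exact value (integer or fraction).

E[X^3] = d^3M/dt^3 |_{t=0} = 1/20

M_X(t) = ₁F₁(1; 4; t)
dM/dt = ₁F₁(2; 5; t)/4
d^2M/dt^2 = ₁F₁(3; 6; t)/10
d^3M/dt^3 = ₁F₁(4; 7; t)/20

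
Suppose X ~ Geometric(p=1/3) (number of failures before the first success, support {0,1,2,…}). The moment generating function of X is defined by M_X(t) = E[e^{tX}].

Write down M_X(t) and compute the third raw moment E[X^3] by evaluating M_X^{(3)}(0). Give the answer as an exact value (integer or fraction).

E[X^3] = M′′′(0) = 74

M_X(t) = 1/(3*(1 - 2*e^(t)/3))
M′(t) = 2*e^(t)/(4*e^(2*t) - 12*e^(t) + 9)
M′′(t) = (-4*e^(2*t) - 6*e^(t))/(8*e^(3*t) - 36*e^(2*t) + 54*e^(t) - 27)
M′′′(t) = (8*e^(3*t) + 48*e^(2*t) + 18*e^(t))/(16*e^(4*t) - 96*e^(3*t) + 216*e^(2*t) - 216*e^(t) + 81)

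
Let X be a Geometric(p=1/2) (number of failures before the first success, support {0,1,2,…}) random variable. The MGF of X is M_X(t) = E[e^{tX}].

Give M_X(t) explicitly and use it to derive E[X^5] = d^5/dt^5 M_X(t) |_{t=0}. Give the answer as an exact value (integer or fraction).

E[X^5] = d^5M/dt^5 |_{t=0} = 541

M_X(t) = 1/(2*(1 - e^(t)/2))
dM/dt = e^(t)/(e^(2*t) - 4*e^(t) + 4)
d^2M/dt^2 = (-e^(2*t) - 2*e^(t))/(e^(3*t) - 6*e^(2*t) + 12*e^(t) - 8)
d^3M/dt^3 = (e^(3*t) + 8*e^(2*t) + 4*e^(t))/(e^(4*t) - 8*e^(3*t) + 24*e^(2*t) - 32*e^(t) + 16)
d^4M/dt^4 = (-e^(4*t) - 22*e^(3*t) - 44*e^(2*t) - 8*e^(t))/(e^(5*t) - 10*e^(4*t) + 40*e^(3*t) - 80*e^(2*t) + 80*e^(t) - 32)
d^5M/dt^5 = (e^(5*t) + 52*e^(4*t) + 264*e^(3*t) + 208*e^(2*t) + 16*e^(t))/(e^(6*t) - 12*e^(5*t) + 60*e^(4*t) - 160*e^(3*t) + 240*e^(2*t) - 192*e^(t) + 64)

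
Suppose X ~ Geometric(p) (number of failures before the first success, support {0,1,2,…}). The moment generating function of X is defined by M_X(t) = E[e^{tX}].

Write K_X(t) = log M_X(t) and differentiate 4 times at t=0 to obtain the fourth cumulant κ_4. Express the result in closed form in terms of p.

M_X(t) = p/(-(1 - p)*e^(t) + 1)
K_X(t) = log M_X(t) = log(p) - log(-(1 - p)*e^(t) + 1)
K′(t) = (-p*e^(t) + e^(t))/(p*e^(t) - e^(t) + 1)
K′′(t) = (-p*e^(t) + e^(t))/(p^2*e^(2*t) - 2*p*e^(2*t) + 2*p*e^(t) + e^(2*t) - 2*e^(t) + 1)

κ_4 = K′′′′(0) = (-p^3 + 7*p^2 - 12*p + 6)/p^4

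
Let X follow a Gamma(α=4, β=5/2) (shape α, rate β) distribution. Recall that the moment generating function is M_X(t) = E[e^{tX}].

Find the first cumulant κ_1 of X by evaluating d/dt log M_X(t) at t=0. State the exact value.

M_X(t) = 625/(16*(5/2 - t)^4)
K_X(t) = log M_X(t) = -4*log(5/2 - t) - 4*log(2) + 4*log(5)
K′(t) = -8/(2*t - 5)

κ_1 = K′(0) = 8/5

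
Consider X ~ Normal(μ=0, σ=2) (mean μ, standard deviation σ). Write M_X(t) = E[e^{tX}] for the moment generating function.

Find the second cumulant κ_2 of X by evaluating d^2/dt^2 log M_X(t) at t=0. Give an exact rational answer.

M_X(t) = e^(2*t^2)
K_X(t) = log M_X(t) = 2*t^2
K′(t) = 4*t
K′′(t) = 4

κ_2 = K′′(0) = 4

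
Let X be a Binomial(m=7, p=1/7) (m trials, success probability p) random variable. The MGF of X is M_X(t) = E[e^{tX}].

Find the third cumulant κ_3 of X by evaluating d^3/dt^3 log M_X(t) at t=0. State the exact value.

κ_3 = d^3K/dt^3 |_{t=0} = 30/49

M_X(t) = (e^(t)/7 + 6/7)^7
K_X(t) = log M_X(t) = 7*log(e^(t)/7 + 6/7)
dK/dt = 7*e^(t)/(e^(t) + 6)
d^2K/dt^2 = 42*e^(t)/(e^(2*t) + 12*e^(t) + 36)
d^3K/dt^3 = (-42*e^(2*t) + 252*e^(t))/(e^(3*t) + 18*e^(2*t) + 108*e^(t) + 216)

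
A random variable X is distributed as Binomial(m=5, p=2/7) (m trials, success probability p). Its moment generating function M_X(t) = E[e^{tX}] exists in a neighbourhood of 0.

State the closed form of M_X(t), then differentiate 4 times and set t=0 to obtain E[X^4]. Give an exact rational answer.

E[X^4] = d^4M/dt^4 |_{t=0} = 52950/2401

M_X(t) = (2*e^(t)/7 + 5/7)^5
dM/dt = 160*e^(5*t)/16807 + 1600*e^(4*t)/16807 + 6000*e^(3*t)/16807 + 10000*e^(2*t)/16807 + 6250*e^(t)/16807
d^2M/dt^2 = 800*e^(5*t)/16807 + 6400*e^(4*t)/16807 + 18000*e^(3*t)/16807 + 20000*e^(2*t)/16807 + 6250*e^(t)/16807
d^3M/dt^3 = 4000*e^(5*t)/16807 + 25600*e^(4*t)/16807 + 54000*e^(3*t)/16807 + 40000*e^(2*t)/16807 + 6250*e^(t)/16807
d^4M/dt^4 = 20000*e^(5*t)/16807 + 102400*e^(4*t)/16807 + 162000*e^(3*t)/16807 + 80000*e^(2*t)/16807 + 6250*e^(t)/16807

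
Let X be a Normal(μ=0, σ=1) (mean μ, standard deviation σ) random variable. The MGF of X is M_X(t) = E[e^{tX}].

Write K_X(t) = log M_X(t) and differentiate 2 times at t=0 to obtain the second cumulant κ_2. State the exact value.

κ_2 = K^(2)(0) = 1

M_X(t) = e^(t^2/2)
K_X(t) = log M_X(t) = t^2/2
K^(2)(t) = 1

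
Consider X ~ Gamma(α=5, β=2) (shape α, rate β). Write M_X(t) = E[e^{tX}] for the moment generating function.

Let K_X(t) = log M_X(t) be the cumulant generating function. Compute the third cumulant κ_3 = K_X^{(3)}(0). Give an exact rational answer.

M_X(t) = 32/(2 - t)^5
K_X(t) = log M_X(t) = -5*log(2 - t) + 5*log(2)
K′(t) = -5/(t - 2)
K′′(t) = 5/(t^2 - 4*t + 4)
K′′′(t) = -10/(t^3 - 6*t^2 + 12*t - 8)

κ_3 = K′′′(0) = 5/4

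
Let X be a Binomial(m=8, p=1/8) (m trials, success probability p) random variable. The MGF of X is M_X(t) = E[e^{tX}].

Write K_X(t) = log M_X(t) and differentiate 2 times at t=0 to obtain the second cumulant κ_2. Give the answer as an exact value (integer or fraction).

M_X(t) = (e^(t)/8 + 7/8)^8
K_X(t) = log M_X(t) = 8*log(e^(t)/8 + 7/8)
K^(2)(t) = 56*e^(t)/(e^(2*t) + 14*e^(t) + 49)

κ_2 = K^(2)(0) = 7/8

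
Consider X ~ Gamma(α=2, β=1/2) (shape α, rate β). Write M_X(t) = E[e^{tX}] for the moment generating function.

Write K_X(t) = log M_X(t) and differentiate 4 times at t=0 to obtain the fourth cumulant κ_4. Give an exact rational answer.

M_X(t) = 1/(4*(1/2 - t)^2)
K_X(t) = log M_X(t) = -2*log(1/2 - t) - 2*log(2)
dK/dt = -4/(2*t - 1)
d^2K/dt^2 = 8/(4*t^2 - 4*t + 1)
d^3K/dt^3 = -32/(8*t^3 - 12*t^2 + 6*t - 1)
d^4K/dt^4 = 192/(16*t^4 - 32*t^3 + 24*t^2 - 8*t + 1)

κ_4 = d^4K/dt^4 |_{t=0} = 192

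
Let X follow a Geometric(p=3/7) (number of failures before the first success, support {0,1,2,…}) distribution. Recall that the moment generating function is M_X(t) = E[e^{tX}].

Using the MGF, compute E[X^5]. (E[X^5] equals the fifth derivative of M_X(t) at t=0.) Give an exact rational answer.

M_X(t) = 3/(7*(1 - 4*e^(t)/7))

E[X^5] = M^(5)(0) = 135628/81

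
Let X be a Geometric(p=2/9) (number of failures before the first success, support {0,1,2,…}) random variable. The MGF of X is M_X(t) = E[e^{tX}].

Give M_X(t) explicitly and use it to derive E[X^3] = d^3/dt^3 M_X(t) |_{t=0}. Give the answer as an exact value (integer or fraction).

E[X^3] = M^(3)(0) = 1337/4

M_X(t) = 2/(9*(1 - 7*e^(t)/9))
M^(3)(t) = (686*e^(3*t) + 3528*e^(2*t) + 1134*e^(t))/(2401*e^(4*t) - 12348*e^(3*t) + 23814*e^(2*t) - 20412*e^(t) + 6561)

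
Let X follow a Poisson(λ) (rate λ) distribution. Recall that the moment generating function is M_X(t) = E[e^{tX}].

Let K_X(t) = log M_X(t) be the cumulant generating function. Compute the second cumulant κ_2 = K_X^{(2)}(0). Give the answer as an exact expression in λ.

κ_2 = K′′(0) = λ

M_X(t) = e^(λ*(e^(t) - 1))
K_X(t) = log M_X(t) = λ*(e^(t) - 1)
K′(t) = λ*e^(t)
K′′(t) = λ*e^(t)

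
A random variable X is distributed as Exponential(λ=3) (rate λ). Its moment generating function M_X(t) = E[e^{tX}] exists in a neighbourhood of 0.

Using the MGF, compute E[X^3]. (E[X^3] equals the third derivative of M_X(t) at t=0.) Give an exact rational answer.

E[X^3] = M^(3)(0) = 2/9

M_X(t) = 3/(3 - t)
M^(3)(t) = 18/(t^4 - 12*t^3 + 54*t^2 - 108*t + 81)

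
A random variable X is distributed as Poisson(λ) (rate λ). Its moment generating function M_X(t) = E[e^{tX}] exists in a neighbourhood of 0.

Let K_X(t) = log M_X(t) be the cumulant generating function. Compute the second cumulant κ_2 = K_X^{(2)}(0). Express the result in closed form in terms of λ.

κ_2 = d^2K/dt^2 |_{t=0} = λ

M_X(t) = e^(λ*(e^(t) - 1))
K_X(t) = log M_X(t) = λ*(e^(t) - 1)
dK/dt = λ*e^(t)
d^2K/dt^2 = λ*e^(t)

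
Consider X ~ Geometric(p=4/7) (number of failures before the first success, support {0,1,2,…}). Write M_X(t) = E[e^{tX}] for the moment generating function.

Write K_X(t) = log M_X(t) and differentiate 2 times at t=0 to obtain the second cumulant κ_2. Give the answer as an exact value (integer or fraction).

κ_2 = D^2[K](0) = 21/16

M_X(t) = 4/(7*(1 - 3*e^(t)/7))
K_X(t) = log M_X(t) = -log(1 - 3*e^(t)/7) - log(7) + 2*log(2)
D^2[K](t) = 21*e^(t)/(9*e^(2*t) - 42*e^(t) + 49)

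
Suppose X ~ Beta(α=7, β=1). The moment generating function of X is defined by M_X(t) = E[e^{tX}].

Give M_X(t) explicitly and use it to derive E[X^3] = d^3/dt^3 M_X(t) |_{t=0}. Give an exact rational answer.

E[X^3] = M^(3)(0) = 7/10

M_X(t) = ₁F₁(7; 8; t)
M^(3)(t) = 7*₁F₁(10; 11; t)/10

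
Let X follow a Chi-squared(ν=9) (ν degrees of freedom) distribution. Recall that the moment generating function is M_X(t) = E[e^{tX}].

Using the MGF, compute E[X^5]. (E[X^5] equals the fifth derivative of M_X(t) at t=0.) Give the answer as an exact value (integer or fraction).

E[X^5] = D^5[M](0) = 328185

M_X(t) = (1 - 2*t)^(-9/2)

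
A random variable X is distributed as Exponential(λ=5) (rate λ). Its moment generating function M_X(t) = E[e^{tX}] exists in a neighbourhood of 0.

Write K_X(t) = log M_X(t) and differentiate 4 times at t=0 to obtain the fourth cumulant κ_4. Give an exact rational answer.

κ_4 = d^4K/dt^4 |_{t=0} = 6/625

M_X(t) = 5/(5 - t)
K_X(t) = log M_X(t) = -log(5 - t) + log(5)
dK/dt = -1/(t - 5)
d^2K/dt^2 = 1/(t^2 - 10*t + 25)
d^3K/dt^3 = -2/(t^3 - 15*t^2 + 75*t - 125)
d^4K/dt^4 = 6/(t^4 - 20*t^3 + 150*t^2 - 500*t + 625)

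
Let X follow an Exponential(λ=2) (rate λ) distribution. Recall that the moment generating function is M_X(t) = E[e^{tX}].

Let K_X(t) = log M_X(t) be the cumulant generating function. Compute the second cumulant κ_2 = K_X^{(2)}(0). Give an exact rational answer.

κ_2 = K′′(0) = 1/4

M_X(t) = 2/(2 - t)
K_X(t) = log M_X(t) = -log(2 - t) + log(2)
K′(t) = -1/(t - 2)
K′′(t) = 1/(t^2 - 4*t + 4)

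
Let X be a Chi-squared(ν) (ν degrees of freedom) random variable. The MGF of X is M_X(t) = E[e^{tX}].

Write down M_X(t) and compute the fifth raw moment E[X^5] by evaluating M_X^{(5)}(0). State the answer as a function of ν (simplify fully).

M_X(t) = (1 - 2*t)^(-ν/2)

E[X^5] = M^(5)(0) = ν*(ν^4 + 20*ν^3 + 140*ν^2 + 400*ν + 384)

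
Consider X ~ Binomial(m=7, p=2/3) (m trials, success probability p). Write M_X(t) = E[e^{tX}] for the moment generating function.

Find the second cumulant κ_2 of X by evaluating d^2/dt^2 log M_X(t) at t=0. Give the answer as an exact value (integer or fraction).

κ_2 = D^2[K](0) = 14/9

M_X(t) = (2*e^(t)/3 + 1/3)^7
K_X(t) = log M_X(t) = 7*log(2*e^(t)/3 + 1/3)
D^2[K](t) = 14*e^(t)/(4*e^(2*t) + 4*e^(t) + 1)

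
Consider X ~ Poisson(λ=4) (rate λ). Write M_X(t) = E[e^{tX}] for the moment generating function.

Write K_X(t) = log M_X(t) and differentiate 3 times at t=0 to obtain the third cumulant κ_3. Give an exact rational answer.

κ_3 = K′′′(0) = 4

M_X(t) = e^(4*e^(t) - 4)
K_X(t) = log M_X(t) = 4*e^(t) - 4
K′(t) = 4*e^(t)
K′′(t) = 4*e^(t)
K′′′(t) = 4*e^(t)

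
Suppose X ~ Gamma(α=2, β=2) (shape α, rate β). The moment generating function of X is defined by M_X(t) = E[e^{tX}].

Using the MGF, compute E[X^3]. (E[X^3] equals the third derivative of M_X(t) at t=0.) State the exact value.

E[X^3] = D^3[M](0) = 3

M_X(t) = 4/(2 - t)^2
D^3[M](t) = -96/(t^5 - 10*t^4 + 40*t^3 - 80*t^2 + 80*t - 32)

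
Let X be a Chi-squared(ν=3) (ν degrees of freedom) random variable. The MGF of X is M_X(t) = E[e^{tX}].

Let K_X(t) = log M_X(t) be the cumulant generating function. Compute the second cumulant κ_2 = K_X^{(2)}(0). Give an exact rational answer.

M_X(t) = (1 - 2*t)^(-3/2)
K_X(t) = log M_X(t) = -3*log(1 - 2*t)/2
dK/dt = -3/(2*t - 1)
d^2K/dt^2 = 6/(4*t^2 - 4*t + 1)

κ_2 = d^2K/dt^2 |_{t=0} = 6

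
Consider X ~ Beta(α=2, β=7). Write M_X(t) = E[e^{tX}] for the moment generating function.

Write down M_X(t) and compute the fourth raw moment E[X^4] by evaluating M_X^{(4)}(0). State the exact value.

E[X^4] = d^4M/dt^4 |_{t=0} = 1/99

M_X(t) = ₁F₁(2; 9; t)
dM/dt = 2*₁F₁(3; 10; t)/9
d^2M/dt^2 = ₁F₁(4; 11; t)/15
d^3M/dt^3 = 4*₁F₁(5; 12; t)/165
d^4M/dt^4 = ₁F₁(6; 13; t)/99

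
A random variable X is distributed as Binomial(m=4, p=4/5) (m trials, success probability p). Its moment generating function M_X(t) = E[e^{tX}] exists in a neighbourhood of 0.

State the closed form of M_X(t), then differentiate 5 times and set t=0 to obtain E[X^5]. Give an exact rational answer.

M_X(t) = (4*e^(t)/5 + 1/5)^4
M^(5)(t) = 262144*e^(4*t)/625 + 62208*e^(3*t)/625 + 3072*e^(2*t)/625 + 16*e^(t)/625

E[X^5] = M^(5)(0) = 65488/125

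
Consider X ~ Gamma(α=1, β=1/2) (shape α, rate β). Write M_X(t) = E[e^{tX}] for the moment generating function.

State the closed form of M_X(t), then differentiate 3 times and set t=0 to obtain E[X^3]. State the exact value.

E[X^3] = M^(3)(0) = 48

M_X(t) = 1/(2*(1/2 - t))
M^(3)(t) = 48/(16*t^4 - 32*t^3 + 24*t^2 - 8*t + 1)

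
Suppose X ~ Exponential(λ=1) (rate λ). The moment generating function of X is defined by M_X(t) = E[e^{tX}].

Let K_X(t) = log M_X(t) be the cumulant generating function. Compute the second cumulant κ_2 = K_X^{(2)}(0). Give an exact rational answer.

κ_2 = d^2K/dt^2 |_{t=0} = 1

M_X(t) = 1/(1 - t)
K_X(t) = log M_X(t) = -log(1 - t)
dK/dt = -1/(t - 1)
d^2K/dt^2 = 1/(t^2 - 2*t + 1)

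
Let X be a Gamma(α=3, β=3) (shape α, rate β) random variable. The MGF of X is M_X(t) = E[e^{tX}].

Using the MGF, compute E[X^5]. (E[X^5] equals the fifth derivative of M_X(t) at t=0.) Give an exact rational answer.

M_X(t) = 27/(3 - t)^3
D^5[M](t) = 68040/(t^8 - 24*t^7 + 252*t^6 - 1512*t^5 + 5670*t^4 - 13608*t^3 + 20412*t^2 - 17496*t + 6561)

E[X^5] = D^5[M](0) = 280/27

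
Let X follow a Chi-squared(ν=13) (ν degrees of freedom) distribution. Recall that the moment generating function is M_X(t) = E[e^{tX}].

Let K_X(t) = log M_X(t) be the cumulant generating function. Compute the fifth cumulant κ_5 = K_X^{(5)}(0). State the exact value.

κ_5 = K′′′′′(0) = 4992

M_X(t) = (1 - 2*t)^(-13/2)
K_X(t) = log M_X(t) = -13*log(1 - 2*t)/2
K′(t) = -13/(2*t - 1)
K′′(t) = 26/(4*t^2 - 4*t + 1)
K′′′(t) = -104/(8*t^3 - 12*t^2 + 6*t - 1)
K′′′′(t) = 624/(16*t^4 - 32*t^3 + 24*t^2 - 8*t + 1)
K′′′′′(t) = -4992/(32*t^5 - 80*t^4 + 80*t^3 - 40*t^2 + 10*t - 1)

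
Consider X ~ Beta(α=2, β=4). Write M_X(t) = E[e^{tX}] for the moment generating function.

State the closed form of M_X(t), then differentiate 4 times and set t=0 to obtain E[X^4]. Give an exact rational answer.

M_X(t) = ₁F₁(2; 6; t)
M^(4)(t) = 5*₁F₁(6; 10; t)/126

E[X^4] = M^(4)(0) = 5/126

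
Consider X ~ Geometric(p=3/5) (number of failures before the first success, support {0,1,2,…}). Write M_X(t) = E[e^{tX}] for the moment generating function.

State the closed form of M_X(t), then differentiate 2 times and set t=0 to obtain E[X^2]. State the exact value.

M_X(t) = 3/(5*(1 - 2*e^(t)/5))
D^2[M](t) = (-12*e^(2*t) - 30*e^(t))/(8*e^(3*t) - 60*e^(2*t) + 150*e^(t) - 125)

E[X^2] = D^2[M](0) = 14/9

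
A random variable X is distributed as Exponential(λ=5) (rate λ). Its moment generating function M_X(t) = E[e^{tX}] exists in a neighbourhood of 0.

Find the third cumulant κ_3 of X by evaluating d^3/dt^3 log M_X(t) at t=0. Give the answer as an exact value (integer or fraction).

M_X(t) = 5/(5 - t)
K_X(t) = log M_X(t) = -log(5 - t) + log(5)
dK/dt = -1/(t - 5)
d^2K/dt^2 = 1/(t^2 - 10*t + 25)
d^3K/dt^3 = -2/(t^3 - 15*t^2 + 75*t - 125)

κ_3 = d^3K/dt^3 |_{t=0} = 2/125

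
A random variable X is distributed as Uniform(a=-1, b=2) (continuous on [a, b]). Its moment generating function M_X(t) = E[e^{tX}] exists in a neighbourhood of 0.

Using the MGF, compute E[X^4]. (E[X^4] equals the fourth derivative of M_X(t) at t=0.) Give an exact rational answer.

E[X^4] = M^(4)(0) = 11/5

M_X(t) = (e^(2*t) - e^(-t))/(3*t)
M^(4)(t) = (16*t^4*e^(3*t) - t^4 - 32*t^3*e^(3*t) - 4*t^3 + 48*t^2*e^(3*t) - 12*t^2 - 48*t*e^(3*t) - 24*t + 24*e^(3*t) - 24)*e^(-t)/(3*t^5)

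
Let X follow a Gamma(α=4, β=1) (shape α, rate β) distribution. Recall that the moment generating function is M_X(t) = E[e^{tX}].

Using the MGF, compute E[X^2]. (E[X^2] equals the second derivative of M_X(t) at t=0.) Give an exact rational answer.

E[X^2] = M^(2)(0) = 20

M_X(t) = (1 - t)^(-4)
M^(2)(t) = 20/(t^6 - 6*t^5 + 15*t^4 - 20*t^3 + 15*t^2 - 6*t + 1)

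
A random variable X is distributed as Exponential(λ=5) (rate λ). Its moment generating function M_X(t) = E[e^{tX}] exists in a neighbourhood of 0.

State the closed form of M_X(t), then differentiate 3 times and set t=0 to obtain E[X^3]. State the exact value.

M_X(t) = 5/(5 - t)
M′(t) = 5/(t^2 - 10*t + 25)
M′′(t) = -10/(t^3 - 15*t^2 + 75*t - 125)
M′′′(t) = 30/(t^4 - 20*t^3 + 150*t^2 - 500*t + 625)

E[X^3] = M′′′(0) = 6/125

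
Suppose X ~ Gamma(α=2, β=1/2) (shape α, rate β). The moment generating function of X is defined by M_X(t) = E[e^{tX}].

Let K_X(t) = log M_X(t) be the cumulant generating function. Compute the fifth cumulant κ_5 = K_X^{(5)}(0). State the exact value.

κ_5 = d^5K/dt^5 |_{t=0} = 1536

M_X(t) = 1/(4*(1/2 - t)^2)
K_X(t) = log M_X(t) = -2*log(1/2 - t) - 2*log(2)
dK/dt = -4/(2*t - 1)
d^2K/dt^2 = 8/(4*t^2 - 4*t + 1)
d^3K/dt^3 = -32/(8*t^3 - 12*t^2 + 6*t - 1)
d^4K/dt^4 = 192/(16*t^4 - 32*t^3 + 24*t^2 - 8*t + 1)
d^5K/dt^5 = -1536/(32*t^5 - 80*t^4 + 80*t^3 - 40*t^2 + 10*t - 1)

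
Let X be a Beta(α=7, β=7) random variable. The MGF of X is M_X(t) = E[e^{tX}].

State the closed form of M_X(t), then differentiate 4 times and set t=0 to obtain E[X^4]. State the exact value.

E[X^4] = D^4[M](0) = 3/34

M_X(t) = ₁F₁(7; 14; t)
D^4[M](t) = 3*₁F₁(11; 18; t)/34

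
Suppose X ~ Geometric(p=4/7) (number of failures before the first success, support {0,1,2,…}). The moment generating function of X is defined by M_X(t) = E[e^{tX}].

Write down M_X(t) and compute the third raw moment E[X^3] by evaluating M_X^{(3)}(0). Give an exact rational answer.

E[X^3] = D^3[M](0) = 213/32

M_X(t) = 4/(7*(1 - 3*e^(t)/7))
D^3[M](t) = (108*e^(3*t) + 1008*e^(2*t) + 588*e^(t))/(81*e^(4*t) - 756*e^(3*t) + 2646*e^(2*t) - 4116*e^(t) + 2401)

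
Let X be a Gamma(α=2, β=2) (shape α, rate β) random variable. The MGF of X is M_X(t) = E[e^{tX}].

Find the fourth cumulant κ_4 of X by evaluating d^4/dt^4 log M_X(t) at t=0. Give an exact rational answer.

κ_4 = K′′′′(0) = 3/4

M_X(t) = 4/(2 - t)^2
K_X(t) = log M_X(t) = -2*log(2 - t) + 2*log(2)
K′(t) = -2/(t - 2)
K′′(t) = 2/(t^2 - 4*t + 4)
K′′′(t) = -4/(t^3 - 6*t^2 + 12*t - 8)
K′′′′(t) = 12/(t^4 - 8*t^3 + 24*t^2 - 32*t + 16)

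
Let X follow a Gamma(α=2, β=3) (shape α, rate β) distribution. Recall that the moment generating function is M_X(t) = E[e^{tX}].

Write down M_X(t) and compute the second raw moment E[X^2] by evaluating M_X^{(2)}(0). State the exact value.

M_X(t) = 9/(3 - t)^2
M^(2)(t) = 54/(t^4 - 12*t^3 + 54*t^2 - 108*t + 81)

E[X^2] = M^(2)(0) = 2/3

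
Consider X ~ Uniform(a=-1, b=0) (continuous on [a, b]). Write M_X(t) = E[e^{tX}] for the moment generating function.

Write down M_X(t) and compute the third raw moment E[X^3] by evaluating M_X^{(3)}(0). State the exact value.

M_X(t) = (1 - e^(-t))/t
M^(3)(t) = (t^3 + 3*t^2 + 6*t - 6*e^(t) + 6)*e^(-t)/t^4

E[X^3] = M^(3)(0) = -1/4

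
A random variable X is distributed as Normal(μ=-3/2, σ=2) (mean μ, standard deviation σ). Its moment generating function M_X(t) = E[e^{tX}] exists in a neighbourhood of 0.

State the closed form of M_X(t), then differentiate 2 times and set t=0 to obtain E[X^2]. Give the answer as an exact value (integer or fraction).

E[X^2] = M^(2)(0) = 25/4

M_X(t) = e^(2*t^2 - 3*t/2)
M^(2)(t) = (64*t^2*e^(2*t^2) - 48*t*e^(2*t^2) + 25*e^(2*t^2))*e^(-3*t/2)/4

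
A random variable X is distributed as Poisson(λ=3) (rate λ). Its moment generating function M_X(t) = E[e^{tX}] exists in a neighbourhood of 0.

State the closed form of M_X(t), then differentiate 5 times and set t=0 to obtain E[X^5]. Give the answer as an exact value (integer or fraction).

M_X(t) = e^(3*e^(t) - 3)
D^5[M](t) = (243*e^(5*t)*e^(3*e^(t)) + 810*e^(4*t)*e^(3*e^(t)) + 675*e^(3*t)*e^(3*e^(t)) + 135*e^(2*t)*e^(3*e^(t)) + 3*e^(t)*e^(3*e^(t)))*e^(-3)

E[X^5] = D^5[M](0) = 1866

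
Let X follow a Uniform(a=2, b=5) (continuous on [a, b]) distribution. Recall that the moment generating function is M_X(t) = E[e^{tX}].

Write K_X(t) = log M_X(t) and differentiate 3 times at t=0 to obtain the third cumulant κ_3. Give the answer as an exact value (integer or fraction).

κ_3 = K′′′(0) = 0

M_X(t) = (e^(5*t) - e^(2*t))/(3*t)
K_X(t) = log M_X(t) = -log(t) + log(e^(5*t) - e^(2*t)) - log(3)
K′(t) = (5*t*e^(3*t) - 2*t - e^(3*t) + 1)/(t*e^(3*t) - t)
K′′(t) = (-9*t^2*e^(3*t) + e^(6*t) - 2*e^(3*t) + 1)/(t^2*e^(6*t) - 2*t^2*e^(3*t) + t^2)
K′′′(t) = (27*t^3*e^(6*t) + 27*t^3*e^(3*t) - 2*e^(9*t) + 6*e^(6*t) - 6*e^(3*t) + 2)/(t^3*e^(9*t) - 3*t^3*e^(6*t) + 3*t^3*e^(3*t) - t^3)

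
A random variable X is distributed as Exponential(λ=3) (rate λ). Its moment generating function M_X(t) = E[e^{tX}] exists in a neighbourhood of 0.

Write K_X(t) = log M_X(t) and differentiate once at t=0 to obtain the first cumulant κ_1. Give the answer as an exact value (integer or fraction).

κ_1 = K′(0) = 1/3

M_X(t) = 3/(3 - t)
K_X(t) = log M_X(t) = -log(3 - t) + log(3)
K′(t) = -1/(t - 3)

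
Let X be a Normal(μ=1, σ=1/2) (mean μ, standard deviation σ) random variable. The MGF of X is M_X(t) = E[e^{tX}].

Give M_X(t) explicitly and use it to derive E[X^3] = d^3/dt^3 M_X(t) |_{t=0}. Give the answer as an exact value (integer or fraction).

E[X^3] = D^3[M](0) = 7/4

M_X(t) = e^(t^2/8 + t)
D^3[M](t) = t^3*e^(t)*e^(t^2/8)/64 + 3*t^2*e^(t)*e^(t^2/8)/16 + 15*t*e^(t)*e^(t^2/8)/16 + 7*e^(t)*e^(t^2/8)/4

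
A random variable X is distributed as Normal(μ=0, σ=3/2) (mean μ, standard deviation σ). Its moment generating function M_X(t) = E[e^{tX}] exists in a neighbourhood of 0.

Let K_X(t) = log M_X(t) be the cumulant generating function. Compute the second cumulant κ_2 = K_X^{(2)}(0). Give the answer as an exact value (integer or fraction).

M_X(t) = e^(9*t^2/8)
K_X(t) = log M_X(t) = 9*t^2/8
dK/dt = 9*t/4
d^2K/dt^2 = 9/4

κ_2 = d^2K/dt^2 |_{t=0} = 9/4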